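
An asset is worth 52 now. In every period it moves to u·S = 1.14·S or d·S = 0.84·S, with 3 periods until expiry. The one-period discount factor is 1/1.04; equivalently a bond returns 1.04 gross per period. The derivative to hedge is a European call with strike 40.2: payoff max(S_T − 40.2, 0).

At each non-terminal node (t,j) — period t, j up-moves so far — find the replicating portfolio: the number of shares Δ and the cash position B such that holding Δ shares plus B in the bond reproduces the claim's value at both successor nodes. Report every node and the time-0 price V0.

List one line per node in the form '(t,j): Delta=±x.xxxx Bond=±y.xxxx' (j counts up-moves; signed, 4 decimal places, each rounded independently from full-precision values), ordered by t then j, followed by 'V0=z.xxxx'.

The replicating-portfolio and risk-neutral prices coincide; use p* = (1.04−0.84)/(1.14−0.84) = 0.6667 for the latter.
At expiry t=3: V(3,0)=0.0000, V(3,1)=1.6280, V(3,2)=16.5665, V(3,3)=36.8403
  t=2,j=0: stock 36.6912 → up 41.8280 (V=1.6280), down 30.8206 (V=0.0000). Price 1.0436; hedge Δ=0.1479, bond B=-4.3830.
  t=2,j=1: stock 49.7952 → up 56.7665 (V=16.5665), down 41.8280 (V=1.6280). Price 11.1414; hedge Δ=1.0000, bond B=-38.6538.
  t=2,j=2: stock 67.5792 → up 77.0403 (V=36.8403), down 56.7665 (V=16.5665). Price 28.9254; hedge Δ=1.0000, bond B=-38.6538.
  t=1,j=0: stock 43.6800 → up 49.7952 (V=11.1414), down 36.6912 (V=1.0436). Price 7.4764; hedge Δ=0.7706, bond B=-26.1829.
  t=1,j=1: stock 59.2800 → up 67.5792 (V=28.9254), down 49.7952 (V=11.1414). Price 22.1128; hedge Δ=1.0000, bond B=-37.1672.
  t=0,j=0: stock 52.0000 → up 59.2800 (V=22.1128), down 43.6800 (V=7.4764). Price 16.5712; hedge Δ=0.9382, bond B=-32.2171.
Each (Δ,B) replicates both successor values, so the strategy is self-financing and V0 is arbitrage-free.

(0,0): Delta=0.9382 Bond=-32.2171
(1,0): Delta=0.7706 Bond=-26.1829
(1,1): Delta=1.0000 Bond=-37.1672
(2,0): Delta=0.1479 Bond=-4.3830
(2,1): Delta=1.0000 Bond=-38.6538
(2,2): Delta=1.0000 Bond=-38.6538
V0=16.5712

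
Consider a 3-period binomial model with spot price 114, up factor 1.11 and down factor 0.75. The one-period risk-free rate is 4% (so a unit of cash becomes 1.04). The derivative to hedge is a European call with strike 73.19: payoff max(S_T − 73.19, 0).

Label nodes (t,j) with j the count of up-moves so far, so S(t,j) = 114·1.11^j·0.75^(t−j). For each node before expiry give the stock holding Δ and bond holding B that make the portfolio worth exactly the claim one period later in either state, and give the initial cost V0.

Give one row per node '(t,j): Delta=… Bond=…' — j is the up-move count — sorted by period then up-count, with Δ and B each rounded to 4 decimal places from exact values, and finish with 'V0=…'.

No-arbitrage ⇒ martingale measure with p* = (R−d)/(u−d) = 0.8056.
Terminal values V(3,·): V(3,0)=0.0000, V(3,1)=0.0000, V(3,2)=32.1546, V(3,3)=82.7199
(2,0): S=64.1250. Δ = (V_up−V_dn)/(S_up−S_dn) = (0.0000−0.0000)/(71.1788−48.0938) = 0.0000. V = [p*·0.0000 + (1−p*)·0.0000]/1.04 = 0.0000. B = V − Δ·S = 0.0000.
(2,1): S=94.9050. Δ = (V_up−V_dn)/(S_up−S_dn) = (32.1546−0.0000)/(105.3446−71.1788) = 0.9411. V = [p*·32.1546 + (1−p*)·0.0000]/1.04 = 24.9060. B = V − Δ·S = -64.4122.
(2,2): S=140.4594. Δ = (V_up−V_dn)/(S_up−S_dn) = (82.7199−32.1546)/(155.9099−105.3446) = 1.0000. V = [p*·82.7199 + (1−p*)·32.1546]/1.04 = 70.0844. B = V − Δ·S = -70.3750.
(1,0): S=85.5000. Δ = (V_up−V_dn)/(S_up−S_dn) = (24.9060−0.0000)/(94.9050−64.1250) = 0.8092. V = [p*·24.9060 + (1−p*)·0.0000]/1.04 = 19.2915. B = V − Δ·S = -49.8919.
(1,1): S=126.5400. Δ = (V_up−V_dn)/(S_up−S_dn) = (70.0844−24.9060)/(140.4594−94.9050) = 0.9917. V = [p*·70.0844 + (1−p*)·24.9060]/1.04 = 58.9420. B = V − Δ·S = -66.5534.
(0,0): S=114.0000. Δ = (V_up−V_dn)/(S_up−S_dn) = (58.9420−19.2915)/(126.5400−85.5000) = 0.9661. V = [p*·58.9420 + (1−p*)·19.2915]/1.04 = 49.2617. B = V − Δ·S = -60.8785.
Check: Δ(0,0)·S0 + B(0,0) = 49.2617 = V0.

(0,0): Delta=0.9661 Bond=-60.8785
(1,0): Delta=0.8092 Bond=-49.8919
(1,1): Delta=0.9917 Bond=-66.5534
(2,0): Delta=0.0000 Bond=0.0000
(2,1): Delta=0.9411 Bond=-64.4122
(2,2): Delta=1.0000 Bond=-70.3750
V0=49.2617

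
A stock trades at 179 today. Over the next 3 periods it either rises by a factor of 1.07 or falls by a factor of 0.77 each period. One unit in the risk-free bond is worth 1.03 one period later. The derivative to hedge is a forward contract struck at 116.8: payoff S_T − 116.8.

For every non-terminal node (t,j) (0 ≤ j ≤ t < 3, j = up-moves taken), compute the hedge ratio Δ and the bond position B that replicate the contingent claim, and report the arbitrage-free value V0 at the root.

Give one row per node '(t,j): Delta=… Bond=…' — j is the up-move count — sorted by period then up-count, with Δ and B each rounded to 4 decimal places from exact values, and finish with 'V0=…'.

(0,0): Delta=1.0000 Bond=-106.8885
(1,0): Delta=1.0000 Bond=-110.0952
(1,1): Delta=1.0000 Bond=-110.0952
(2,0): Delta=1.0000 Bond=-113.3981
(2,1): Delta=1.0000 Bond=-113.3981
(2,2): Delta=1.0000 Bond=-113.3981
V0=72.1115

Under the risk-neutral measure, an up-move has probability p* = (R−d)/(u−d) = 0.8667 and values discount at R = 1.03.
At expiry t=3: V(3,0)=-35.0806, V(3,1)=-3.2419, V(3,2)=41.0016, V(3,3)=102.4827
(2,0): S=106.1291. Δ = (V_up−V_dn)/(S_up−S_dn) = (-3.2419−-35.0806)/(113.5581−81.7194) = 1.0000. V = [p*·-3.2419 + (1−p*)·-35.0806]/1.03 = -7.2690. B = V − Δ·S = -113.3981.
(2,1): S=147.4781. Δ = (V_up−V_dn)/(S_up−S_dn) = (41.0016−-3.2419)/(157.8016−113.5581) = 1.0000. V = [p*·41.0016 + (1−p*)·-3.2419]/1.03 = 34.0800. B = V − Δ·S = -113.3981.
(2,2): S=204.9371. Δ = (V_up−V_dn)/(S_up−S_dn) = (102.4827−41.0016)/(219.2827−157.8016) = 1.0000. V = [p*·102.4827 + (1−p*)·41.0016]/1.03 = 91.5390. B = V − Δ·S = -113.3981.
(1,0): S=137.8300. Δ = (V_up−V_dn)/(S_up−S_dn) = (34.0800−-7.2690)/(147.4781−106.1291) = 1.0000. V = [p*·34.0800 + (1−p*)·-7.2690]/1.03 = 27.7348. B = V − Δ·S = -110.0952.
(1,1): S=191.5300. Δ = (V_up−V_dn)/(S_up−S_dn) = (91.5390−34.0800)/(204.9371−147.4781) = 1.0000. V = [p*·91.5390 + (1−p*)·34.0800]/1.03 = 81.4348. B = V − Δ·S = -110.0952.
(0,0): S=179.0000. Δ = (V_up−V_dn)/(S_up−S_dn) = (81.4348−27.7348)/(191.5300−137.8300) = 1.0000. V = [p*·81.4348 + (1−p*)·27.7348]/1.03 = 72.1115. B = V − Δ·S = -106.8885.
Check: Δ(0,0)·S0 + B(0,0) = 72.1115 = V0.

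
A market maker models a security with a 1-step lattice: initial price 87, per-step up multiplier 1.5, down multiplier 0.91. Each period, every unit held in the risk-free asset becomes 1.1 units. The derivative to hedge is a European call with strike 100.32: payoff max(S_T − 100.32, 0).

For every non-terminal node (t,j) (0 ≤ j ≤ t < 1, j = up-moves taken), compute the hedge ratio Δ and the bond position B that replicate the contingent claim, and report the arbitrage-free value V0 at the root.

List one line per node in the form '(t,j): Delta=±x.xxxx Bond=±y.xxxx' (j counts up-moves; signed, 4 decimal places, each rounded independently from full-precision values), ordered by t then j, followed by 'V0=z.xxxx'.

Since d<R<u, set p* = (R−d)/(u−d) = 0.3220; price each node as the discounted p*-expectation of its children.
Payoff layer (t=1): V(1,0)=0.0000, V(1,1)=30.1800
Node (0,0) S=87.0000: V=(p*·30.1800+(1−p*)·0.0000)/1.1=8.8354; Δ=(30.1800−0.0000)/(130.5000−79.1700)=0.5880; B=V−Δ·S=-42.3171
Check: Δ(0,0)·S0 + B(0,0) = 8.8354 = V0.

(0,0): Delta=0.5880 Bond=-42.3171
V0=8.8354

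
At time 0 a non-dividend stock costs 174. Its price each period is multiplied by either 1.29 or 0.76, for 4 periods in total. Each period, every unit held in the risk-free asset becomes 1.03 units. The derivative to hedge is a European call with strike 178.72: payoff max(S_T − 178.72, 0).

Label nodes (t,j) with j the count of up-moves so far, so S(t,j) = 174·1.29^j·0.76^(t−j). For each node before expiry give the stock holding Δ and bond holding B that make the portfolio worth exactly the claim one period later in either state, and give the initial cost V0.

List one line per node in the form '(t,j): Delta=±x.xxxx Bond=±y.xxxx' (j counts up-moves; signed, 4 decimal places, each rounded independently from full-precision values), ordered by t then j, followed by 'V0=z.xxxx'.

(0,0): Delta=0.6583 Bond=-72.1649
(1,0): Delta=0.3670 Bond=-35.8133
(1,1): Delta=0.8235 Bond=-111.4199
(2,0): Delta=0.0000 Bond=0.0000
(2,1): Delta=0.5753 Bond=-72.4093
(2,2): Delta=0.9644 Bond=-155.5471
(3,0): Delta=0.0000 Bond=0.0000
(3,1): Delta=0.0000 Bond=0.0000
(3,2): Delta=0.9016 Bond=-146.4008
(3,3): Delta=1.0000 Bond=-173.5146
V0=42.3785

No-arbitrage ⇒ martingale measure with p* = (R−d)/(u−d) = 0.5094.
Payoff layer (t=4): V(4,0)=0.0000, V(4,1)=0.0000, V(4,2)=0.0000, V(4,3)=105.1582, V(4,4)=303.1258
Node (3,0) S=76.3818: V=(p*·0.0000+(1−p*)·0.0000)/1.03=0.0000; Δ=(0.0000−0.0000)/(98.5326−58.0502)=0.0000; B=V−Δ·S=0.0000
Node (3,1) S=129.6481: V=(p*·0.0000+(1−p*)·0.0000)/1.03=0.0000; Δ=(0.0000−0.0000)/(167.2460−98.5326)=0.0000; B=V−Δ·S=0.0000
Node (3,2) S=220.0606: V=(p*·105.1582+(1−p*)·0.0000)/1.03=52.0108; Δ=(105.1582−0.0000)/(283.8782−167.2460)=0.9016; B=V−Δ·S=-146.4008
Node (3,3) S=373.5239: V=(p*·303.1258+(1−p*)·105.1582)/1.03=200.0093; Δ=(303.1258−105.1582)/(481.8458−283.8782)=1.0000; B=V−Δ·S=-173.5146
Node (2,0) S=100.5024: V=(p*·0.0000+(1−p*)·0.0000)/1.03=0.0000; Δ=(0.0000−0.0000)/(129.6481−76.3818)=0.0000; B=V−Δ·S=0.0000
Node (2,1) S=170.5896: V=(p*·52.0108+(1−p*)·0.0000)/1.03=25.7243; Δ=(52.0108−0.0000)/(220.0606−129.6481)=0.5753; B=V−Δ·S=-72.4093
Node (2,2) S=289.5534: V=(p*·200.0093+(1−p*)·52.0108)/1.03=123.6954; Δ=(200.0093−52.0108)/(373.5239−220.0606)=0.9644; B=V−Δ·S=-155.5471
Node (1,0) S=132.2400: V=(p*·25.7243+(1−p*)·0.0000)/1.03=12.7232; Δ=(25.7243−0.0000)/(170.5896−100.5024)=0.3670; B=V−Δ·S=-35.8133
Node (1,1) S=224.4600: V=(p*·123.6954+(1−p*)·25.7243)/1.03=73.4312; Δ=(123.6954−25.7243)/(289.5534−170.5896)=0.8235; B=V−Δ·S=-111.4199
Node (0,0) S=174.0000: V=(p*·73.4312+(1−p*)·12.7232)/1.03=42.3785; Δ=(73.4312−12.7232)/(224.4600−132.2400)=0.6583; B=V−Δ·S=-72.1649
Each (Δ,B) replicates both successor values, so the strategy is self-financing and V0 is arbitrage-free.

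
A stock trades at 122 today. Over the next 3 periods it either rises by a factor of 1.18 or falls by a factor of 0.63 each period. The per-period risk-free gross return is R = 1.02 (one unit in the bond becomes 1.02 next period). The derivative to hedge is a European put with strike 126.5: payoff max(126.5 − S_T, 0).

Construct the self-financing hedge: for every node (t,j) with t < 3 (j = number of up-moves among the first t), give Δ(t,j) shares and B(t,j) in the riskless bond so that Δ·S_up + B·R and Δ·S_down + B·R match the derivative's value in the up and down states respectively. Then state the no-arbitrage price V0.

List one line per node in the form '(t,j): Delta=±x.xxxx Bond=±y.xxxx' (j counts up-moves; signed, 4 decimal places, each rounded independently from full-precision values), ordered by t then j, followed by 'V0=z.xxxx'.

Under the risk-neutral measure, an up-move has probability p* = (R−d)/(u−d) = 0.7091 and values discount at R = 1.02.
Terminal values V(3,·): V(3,0)=95.9943, V(3,1)=69.3623, V(3,2)=19.4801, V(3,3)=0.0000
  t=2,j=0: stock 48.4218 → up 57.1377 (V=69.3623), down 30.5057 (V=95.9943). Price 75.5978; hedge Δ=-1.0000, bond B=124.0196.
  t=2,j=1: stock 90.6948 → up 107.0199 (V=19.4801), down 57.1377 (V=69.3623). Price 33.3248; hedge Δ=-1.0000, bond B=124.0196.
  t=2,j=2: stock 169.8728 → up 200.4499 (V=0.0000), down 107.0199 (V=19.4801). Price 5.5558; hedge Δ=-0.2085, bond B=40.9743.
  t=1,j=0: stock 76.8600 → up 90.6948 (V=33.3248), down 48.4218 (V=75.5978). Price 44.7279; hedge Δ=-1.0000, bond B=121.5879.
  t=1,j=1: stock 143.9600 → up 169.8728 (V=5.5558), down 90.6948 (V=33.3248). Price 13.3667; hedge Δ=-0.3507, bond B=63.8558.
  t=0,j=0: stock 122.0000 → up 143.9600 (V=13.3667), down 76.8600 (V=44.7279). Price 22.0490; hedge Δ=-0.4674, bond B=79.0692.
Each (Δ,B) replicates both successor values, so the strategy is self-financing and V0 is arbitrage-free.

(0,0): Delta=-0.4674 Bond=79.0692
(1,0): Delta=-1.0000 Bond=121.5879
(1,1): Delta=-0.3507 Bond=63.8558
(2,0): Delta=-1.0000 Bond=124.0196
(2,1): Delta=-1.0000 Bond=124.0196
(2,2): Delta=-0.2085 Bond=40.9743
V0=22.0490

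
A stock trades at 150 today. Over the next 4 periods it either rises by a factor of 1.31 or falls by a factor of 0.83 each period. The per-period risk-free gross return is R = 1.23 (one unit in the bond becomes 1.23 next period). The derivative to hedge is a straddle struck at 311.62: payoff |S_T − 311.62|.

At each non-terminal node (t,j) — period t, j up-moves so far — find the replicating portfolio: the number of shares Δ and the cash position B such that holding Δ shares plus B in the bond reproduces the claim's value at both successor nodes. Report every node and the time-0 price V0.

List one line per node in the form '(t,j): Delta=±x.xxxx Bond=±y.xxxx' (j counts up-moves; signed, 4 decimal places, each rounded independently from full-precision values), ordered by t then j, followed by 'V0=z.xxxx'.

(0,0): Delta=0.1241 Bond=22.3624
(1,0): Delta=-1.0000 Bond=167.4596
(1,1): Delta=0.2666 Bond=-0.4850
(2,0): Delta=-1.0000 Bond=205.9753
(2,1): Delta=-1.0000 Bond=205.9753
(2,2): Delta=0.4271 Bond=-41.9110
(3,0): Delta=-1.0000 Bond=253.3496
(3,1): Delta=-1.0000 Bond=253.3496
(3,2): Delta=-1.0000 Bond=253.3496
(3,3): Delta=0.6079 Bond=-112.5305
V0=40.9815

Under the risk-neutral measure, an up-move has probability p* = (R−d)/(u−d) = 0.8333 and values discount at R = 1.23.
Terminal payoffs: V(4,0)=240.4325, V(4,1)=199.2639, V(4,2)=134.2868, V(4,3)=31.7327, V(4,4)=130.1299
Node (3,0) S=85.7680: V=(p*·199.2639+(1−p*)·240.4325)/1.23=167.5815; Δ=(199.2639−240.4325)/(112.3561−71.1875)=-1.0000; B=V−Δ·S=253.3496
Node (3,1) S=135.3688: V=(p*·134.2868+(1−p*)·199.2639)/1.23=117.9807; Δ=(134.2868−199.2639)/(177.3332−112.3561)=-1.0000; B=V−Δ·S=253.3496
Node (3,2) S=213.6544: V=(p*·31.7327+(1−p*)·134.2868)/1.23=39.6951; Δ=(31.7327−134.2868)/(279.8873−177.3332)=-1.0000; B=V−Δ·S=253.3496
Node (3,3) S=337.2137: V=(p*·130.1299+(1−p*)·31.7327)/1.23=92.4637; Δ=(130.1299−31.7327)/(441.7499−279.8873)=0.6079; B=V−Δ·S=-112.5305
Node (2,0) S=103.3350: V=(p*·117.9807+(1−p*)·167.5815)/1.23=102.6403; Δ=(117.9807−167.5815)/(135.3689−85.7680)=-1.0000; B=V−Δ·S=205.9753
Node (2,1) S=163.0950: V=(p*·39.6951+(1−p*)·117.9807)/1.23=42.8803; Δ=(39.6951−117.9807)/(213.6544−135.3688)=-1.0000; B=V−Δ·S=205.9753
Node (2,2) S=257.4150: V=(p*·92.4637+(1−p*)·39.6951)/1.23=68.0235; Δ=(92.4637−39.6951)/(337.2137−213.6544)=0.4271; B=V−Δ·S=-41.9110
Node (1,0) S=124.5000: V=(p*·42.8803+(1−p*)·102.6403)/1.23=42.9596; Δ=(42.8803−102.6403)/(163.0950−103.3350)=-1.0000; B=V−Δ·S=167.4596
Node (1,1) S=196.5000: V=(p*·68.0235+(1−p*)·42.8803)/1.23=51.8967; Δ=(68.0235−42.8803)/(257.4150−163.0950)=0.2666; B=V−Δ·S=-0.4850
Node (0,0) S=150.0000: V=(p*·51.8967+(1−p*)·42.9596)/1.23=40.9815; Δ=(51.8967−42.9596)/(196.5000−124.5000)=0.1241; B=V−Δ·S=22.3624
Self-financing check: at every node Δ·S+B equals the discounted successor values.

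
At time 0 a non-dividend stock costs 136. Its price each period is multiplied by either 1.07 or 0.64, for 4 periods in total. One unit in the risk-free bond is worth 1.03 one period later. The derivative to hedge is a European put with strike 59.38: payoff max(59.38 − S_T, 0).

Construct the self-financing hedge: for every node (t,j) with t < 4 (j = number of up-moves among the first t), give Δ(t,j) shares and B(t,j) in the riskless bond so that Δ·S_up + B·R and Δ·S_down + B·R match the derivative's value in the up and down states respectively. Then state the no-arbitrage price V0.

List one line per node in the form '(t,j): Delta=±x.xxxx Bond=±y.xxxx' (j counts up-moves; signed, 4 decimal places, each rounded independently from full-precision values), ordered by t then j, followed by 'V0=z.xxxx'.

(0,0): Delta=-0.0080 Bond=1.1478
(1,0): Delta=-0.0936 Bond=8.6291
(1,1): Delta=-0.0028 Bond=0.4184
(2,0): Delta=-0.8383 Bond=50.3760
(2,1): Delta=-0.0479 Bond=4.6328
(2,2): Delta=0.0000 Bond=0.0000
(3,0): Delta=-1.0000 Bond=57.6505
(3,1): Delta=-0.8284 Bond=51.2962
(3,2): Delta=0.0000 Bond=0.0000
(3,3): Delta=0.0000 Bond=0.0000
V0=0.0575

Under the risk-neutral measure, an up-move has probability p* = (R−d)/(u−d) = 0.9070 and values discount at R = 1.03.
At expiry t=4: V(4,0)=36.5630, V(4,1)=21.2328, V(4,2)=0.0000, V(4,3)=0.0000, V(4,4)=0.0000
Node (3,0) S=35.6516: V=(p*·21.2328+(1−p*)·36.5630)/1.03=21.9989; Δ=(21.2328−36.5630)/(38.1472−22.8170)=-1.0000; B=V−Δ·S=57.6505
Node (3,1) S=59.6050: V=(p*·0.0000+(1−p*)·21.2328)/1.03=1.9176; Δ=(0.0000−21.2328)/(63.7773−38.1472)=-0.8284; B=V−Δ·S=51.2962
Node (3,2) S=99.6521: V=(p*·0.0000+(1−p*)·0.0000)/1.03=0.0000; Δ=(0.0000−0.0000)/(106.6277−63.7773)=0.0000; B=V−Δ·S=0.0000
Node (3,3) S=166.6058: V=(p*·0.0000+(1−p*)·0.0000)/1.03=0.0000; Δ=(0.0000−0.0000)/(178.2683−106.6277)=0.0000; B=V−Δ·S=0.0000
Node (2,0) S=55.7056: V=(p*·1.9176+(1−p*)·21.9989)/1.03=3.6754; Δ=(1.9176−21.9989)/(59.6050−35.6516)=-0.8383; B=V−Δ·S=50.3760
Node (2,1) S=93.1328: V=(p*·0.0000+(1−p*)·1.9176)/1.03=0.1732; Δ=(0.0000−1.9176)/(99.6521−59.6050)=-0.0479; B=V−Δ·S=4.6328
Node (2,2) S=155.7064: V=(p*·0.0000+(1−p*)·0.0000)/1.03=0.0000; Δ=(0.0000−0.0000)/(166.6058−99.6521)=0.0000; B=V−Δ·S=0.0000
Node (1,0) S=87.0400: V=(p*·0.1732+(1−p*)·3.6754)/1.03=0.4844; Δ=(0.1732−3.6754)/(93.1328−55.7056)=-0.0936; B=V−Δ·S=8.6291
Node (1,1) S=145.5200: V=(p*·0.0000+(1−p*)·0.1732)/1.03=0.0156; Δ=(0.0000−0.1732)/(155.7064−93.1328)=-0.0028; B=V−Δ·S=0.4184
Node (0,0) S=136.0000: V=(p*·0.0156+(1−p*)·0.4844)/1.03=0.0575; Δ=(0.0156−0.4844)/(145.5200−87.0400)=-0.0080; B=V−Δ·S=1.1478
Root portfolio cost Δ·136+B reproduces V0=0.0575.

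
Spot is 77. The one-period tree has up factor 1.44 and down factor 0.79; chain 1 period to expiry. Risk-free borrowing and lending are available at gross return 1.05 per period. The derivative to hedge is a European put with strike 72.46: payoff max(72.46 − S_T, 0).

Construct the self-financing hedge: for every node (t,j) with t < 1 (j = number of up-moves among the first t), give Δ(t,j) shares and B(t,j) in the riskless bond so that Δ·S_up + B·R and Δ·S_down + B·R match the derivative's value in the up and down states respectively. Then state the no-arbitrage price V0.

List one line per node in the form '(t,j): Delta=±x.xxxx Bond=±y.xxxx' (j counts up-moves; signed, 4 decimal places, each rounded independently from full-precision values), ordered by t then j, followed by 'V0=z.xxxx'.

(0,0): Delta=-0.2324 Bond=24.5380
V0=6.6457

Since d<R<u, set p* = (R−d)/(u−d) = 0.4000; price each node as the discounted p*-expectation of its children.
Terminal payoffs: V(1,0)=11.6300, V(1,1)=0.0000
Node (0,0) S=77.0000: V=(p*·0.0000+(1−p*)·11.6300)/1.05=6.6457; Δ=(0.0000−11.6300)/(110.8800−60.8300)=-0.2324; B=V−Δ·S=24.5380
Self-financing check: at every node Δ·S+B equals the discounted successor values.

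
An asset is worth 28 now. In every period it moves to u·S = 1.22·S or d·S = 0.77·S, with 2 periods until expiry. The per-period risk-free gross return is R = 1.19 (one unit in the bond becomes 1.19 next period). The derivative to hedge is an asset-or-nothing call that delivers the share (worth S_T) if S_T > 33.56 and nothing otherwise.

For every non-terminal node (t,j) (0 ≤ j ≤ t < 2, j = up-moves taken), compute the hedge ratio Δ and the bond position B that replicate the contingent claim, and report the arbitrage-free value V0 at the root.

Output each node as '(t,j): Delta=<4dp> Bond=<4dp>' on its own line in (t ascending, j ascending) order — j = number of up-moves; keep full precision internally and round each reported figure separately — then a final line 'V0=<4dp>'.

Since d<R<u, set p* = (R−d)/(u−d) = 0.9333; price each node as the discounted p*-expectation of its children.
Terminal payoffs: V(2,0)=0.0000, V(2,1)=0.0000, V(2,2)=41.6752
Node (1,0) S=21.5600: V=(p*·0.0000+(1−p*)·0.0000)/1.19=0.0000; Δ=(0.0000−0.0000)/(26.3032−16.6012)=0.0000; B=V−Δ·S=0.0000
Node (1,1) S=34.1600: V=(p*·41.6752+(1−p*)·0.0000)/1.19=32.6864; Δ=(41.6752−0.0000)/(41.6752−26.3032)=2.7111; B=V−Δ·S=-59.9251
Node (0,0) S=28.0000: V=(p*·32.6864+(1−p*)·0.0000)/1.19=25.6364; Δ=(32.6864−0.0000)/(34.1600−21.5600)=2.5942; B=V−Δ·S=-47.0001
Self-financing check: at every node Δ·S+B equals the discounted successor values.

(0,0): Delta=2.5942 Bond=-47.0001
(1,0): Delta=0.0000 Bond=0.0000
(1,1): Delta=2.7111 Bond=-59.9251
V0=25.6364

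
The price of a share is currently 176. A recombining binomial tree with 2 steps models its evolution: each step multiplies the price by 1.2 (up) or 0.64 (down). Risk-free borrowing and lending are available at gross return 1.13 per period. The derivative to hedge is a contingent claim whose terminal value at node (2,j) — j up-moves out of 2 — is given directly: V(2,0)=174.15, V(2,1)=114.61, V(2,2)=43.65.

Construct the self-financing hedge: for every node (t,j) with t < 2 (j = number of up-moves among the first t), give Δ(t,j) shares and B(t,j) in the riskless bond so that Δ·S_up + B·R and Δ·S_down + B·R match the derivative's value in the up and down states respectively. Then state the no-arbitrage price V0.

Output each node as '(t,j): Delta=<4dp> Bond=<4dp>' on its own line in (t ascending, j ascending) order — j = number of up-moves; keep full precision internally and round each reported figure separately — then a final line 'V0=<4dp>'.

(0,0): Delta=-0.6243 Bond=157.8183
(1,0): Delta=-0.9439 Bond=214.3325
(1,1): Delta=-0.6000 Bond=173.1922
V0=47.9376

Under the risk-neutral measure, an up-move has probability p* = (R−d)/(u−d) = 0.8750 and values discount at R = 1.13.
Terminal payoffs: V(2,0)=174.1500, V(2,1)=114.6100, V(2,2)=43.6500
(1,0): S=112.6400. Δ = (V_up−V_dn)/(S_up−S_dn) = (114.6100−174.1500)/(135.1680−72.0896) = -0.9439. V = [p*·114.6100 + (1−p*)·174.1500]/1.13 = 108.0111. B = V − Δ·S = 214.3325.
(1,1): S=211.2000. Δ = (V_up−V_dn)/(S_up−S_dn) = (43.6500−114.6100)/(253.4400−135.1680) = -0.6000. V = [p*·43.6500 + (1−p*)·114.6100]/1.13 = 46.4779. B = V − Δ·S = 173.1922.
(0,0): S=176.0000. Δ = (V_up−V_dn)/(S_up−S_dn) = (46.4779−108.0111)/(211.2000−112.6400) = -0.6243. V = [p*·46.4779 + (1−p*)·108.0111]/1.13 = 47.9376. B = V − Δ·S = 157.8183.
Root portfolio cost Δ·176+B reproduces V0=47.9376.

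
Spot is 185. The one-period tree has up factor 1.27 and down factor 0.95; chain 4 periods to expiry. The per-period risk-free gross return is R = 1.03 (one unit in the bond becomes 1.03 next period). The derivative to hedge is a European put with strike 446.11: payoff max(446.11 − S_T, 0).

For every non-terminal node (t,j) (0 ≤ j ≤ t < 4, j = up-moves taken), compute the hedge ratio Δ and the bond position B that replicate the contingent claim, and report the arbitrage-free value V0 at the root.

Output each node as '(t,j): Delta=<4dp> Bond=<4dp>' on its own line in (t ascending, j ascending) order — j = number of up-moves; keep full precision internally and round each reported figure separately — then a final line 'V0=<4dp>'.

(0,0): Delta=-0.9915 Bond=394.9140
(1,0): Delta=-1.0000 Bond=408.2538
(1,1): Delta=-0.9725 Bond=402.2840
(2,0): Delta=-1.0000 Bond=420.5015
(2,1): Delta=-1.0000 Bond=420.5015
(2,2): Delta=-0.9106 Bond=395.9058
(3,0): Delta=-1.0000 Bond=433.1165
(3,1): Delta=-1.0000 Bond=433.1165
(3,2): Delta=-1.0000 Bond=433.1165
(3,3): Delta=-0.7101 Bond=331.7824
V0=211.4850

Under the risk-neutral measure, an up-move has probability p* = (R−d)/(u−d) = 0.2500 and values discount at R = 1.03.
At expiry t=4: V(4,0)=295.4263, V(4,1)=244.6697, V(4,2)=176.8162, V(4,3)=86.1067, V(4,4)=0.0000
Node (3,0) S=158.6144: V=(p*·244.6697+(1−p*)·295.4263)/1.03=274.5021; Δ=(244.6697−295.4263)/(201.4403−150.6837)=-1.0000; B=V−Δ·S=433.1165
Node (3,1) S=212.0424: V=(p*·176.8162+(1−p*)·244.6697)/1.03=221.0741; Δ=(176.8162−244.6697)/(269.2938−201.4403)=-1.0000; B=V−Δ·S=433.1165
Node (3,2) S=283.4672: V=(p*·86.1067+(1−p*)·176.8162)/1.03=149.6493; Δ=(86.1067−176.8162)/(360.0033−269.2938)=-1.0000; B=V−Δ·S=433.1165
Node (3,3) S=378.9509: V=(p*·0.0000+(1−p*)·86.1067)/1.03=62.6990; Δ=(0.0000−86.1067)/(481.2676−360.0033)=-0.7101; B=V−Δ·S=331.7824
Node (2,0) S=166.9625: V=(p*·221.0741+(1−p*)·274.5021)/1.03=253.5390; Δ=(221.0741−274.5021)/(212.0424−158.6144)=-1.0000; B=V−Δ·S=420.5015
Node (2,1) S=223.2025: V=(p*·149.6493+(1−p*)·221.0741)/1.03=197.2990; Δ=(149.6493−221.0741)/(283.4672−212.0424)=-1.0000; B=V−Δ·S=420.5015
Node (2,2) S=298.3865: V=(p*·62.6990+(1−p*)·149.6493)/1.03=124.1862; Δ=(62.6990−149.6493)/(378.9509−283.4672)=-0.9106; B=V−Δ·S=395.9058
Node (1,0) S=175.7500: V=(p*·197.2990+(1−p*)·253.5390)/1.03=232.5038; Δ=(197.2990−253.5390)/(223.2025−166.9625)=-1.0000; B=V−Δ·S=408.2538
Node (1,1) S=234.9500: V=(p*·124.1862+(1−p*)·197.2990)/1.03=173.8066; Δ=(124.1862−197.2990)/(298.3865−223.2025)=-0.9725; B=V−Δ·S=402.2840
Node (0,0) S=185.0000: V=(p*·173.8066+(1−p*)·232.5038)/1.03=211.4850; Δ=(173.8066−232.5038)/(234.9500−175.7500)=-0.9915; B=V−Δ·S=394.9140
Each (Δ,B) replicates both successor values, so the strategy is self-financing and V0 is arbitrage-free.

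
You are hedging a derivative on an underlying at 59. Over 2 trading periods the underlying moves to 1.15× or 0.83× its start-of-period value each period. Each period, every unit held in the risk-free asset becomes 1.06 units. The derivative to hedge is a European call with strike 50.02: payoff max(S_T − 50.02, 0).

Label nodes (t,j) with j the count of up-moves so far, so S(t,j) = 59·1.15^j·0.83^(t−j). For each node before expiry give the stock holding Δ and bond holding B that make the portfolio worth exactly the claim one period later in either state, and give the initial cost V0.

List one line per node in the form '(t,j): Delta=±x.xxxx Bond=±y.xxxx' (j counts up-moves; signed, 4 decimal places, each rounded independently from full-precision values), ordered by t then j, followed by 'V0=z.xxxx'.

(0,0): Delta=0.8682 Bond=-36.0844
(1,0): Delta=0.4017 Bond=-15.4047
(1,1): Delta=1.0000 Bond=-47.1887
V0=15.1424

Under the risk-neutral measure, an up-move has probability p* = (R−d)/(u−d) = 0.7188 and values discount at R = 1.06.
Payoff layer (t=2): V(2,0)=0.0000, V(2,1)=6.2955, V(2,2)=28.0075
(1,0): S=48.9700. Δ = (V_up−V_dn)/(S_up−S_dn) = (6.2955−0.0000)/(56.3155−40.6451) = 0.4017. V = [p*·6.2955 + (1−p*)·0.0000]/1.06 = 4.2688. B = V − Δ·S = -15.4047.
(1,1): S=67.8500. Δ = (V_up−V_dn)/(S_up−S_dn) = (28.0075−6.2955)/(78.0275−56.3155) = 1.0000. V = [p*·28.0075 + (1−p*)·6.2955]/1.06 = 20.6613. B = V − Δ·S = -47.1887.
(0,0): S=59.0000. Δ = (V_up−V_dn)/(S_up−S_dn) = (20.6613−4.2688)/(67.8500−48.9700) = 0.8682. V = [p*·20.6613 + (1−p*)·4.2688]/1.06 = 15.1424. B = V − Δ·S = -36.0844.
The time-0 hedge costs 15.1424, which is the no-arbitrage price.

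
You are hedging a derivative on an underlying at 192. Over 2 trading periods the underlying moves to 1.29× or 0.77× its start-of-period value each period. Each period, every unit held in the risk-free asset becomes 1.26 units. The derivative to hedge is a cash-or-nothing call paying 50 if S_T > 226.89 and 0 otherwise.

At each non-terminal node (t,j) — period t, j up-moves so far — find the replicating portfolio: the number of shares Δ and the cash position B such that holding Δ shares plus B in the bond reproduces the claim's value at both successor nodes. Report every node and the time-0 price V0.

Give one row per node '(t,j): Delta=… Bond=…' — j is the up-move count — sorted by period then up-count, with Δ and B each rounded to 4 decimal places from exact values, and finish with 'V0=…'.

The replicating-portfolio and risk-neutral prices coincide; use p* = (1.26−0.77)/(1.29−0.77) = 0.9423 for the latter.
Payoff layer (t=2): V(2,0)=0.0000, V(2,1)=0.0000, V(2,2)=50.0000
Node (1,0) S=147.8400: V=(p*·0.0000+(1−p*)·0.0000)/1.26=0.0000; Δ=(0.0000−0.0000)/(190.7136−113.8368)=0.0000; B=V−Δ·S=0.0000
Node (1,1) S=247.6800: V=(p*·50.0000+(1−p*)·0.0000)/1.26=37.3932; Δ=(50.0000−0.0000)/(319.5072−190.7136)=0.3882; B=V−Δ·S=-58.7607
Node (0,0) S=192.0000: V=(p*·37.3932+(1−p*)·0.0000)/1.26=27.9650; Δ=(37.3932−0.0000)/(247.6800−147.8400)=0.3745; B=V−Δ·S=-43.9450
Check: Δ(0,0)·S0 + B(0,0) = 27.9650 = V0.

(0,0): Delta=0.3745 Bond=-43.9450
(1,0): Delta=0.0000 Bond=0.0000
(1,1): Delta=0.3882 Bond=-58.7607
V0=27.9650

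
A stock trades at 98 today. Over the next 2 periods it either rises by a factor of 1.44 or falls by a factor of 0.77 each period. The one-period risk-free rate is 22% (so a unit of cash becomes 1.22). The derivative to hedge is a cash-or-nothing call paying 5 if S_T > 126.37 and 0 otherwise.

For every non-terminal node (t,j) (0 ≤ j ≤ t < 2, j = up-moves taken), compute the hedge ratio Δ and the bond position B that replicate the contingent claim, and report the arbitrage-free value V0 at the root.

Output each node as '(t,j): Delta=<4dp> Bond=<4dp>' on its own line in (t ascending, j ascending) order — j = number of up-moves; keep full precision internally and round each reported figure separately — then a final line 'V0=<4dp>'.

Since d<R<u, set p* = (R−d)/(u−d) = 0.6716; price each node as the discounted p*-expectation of its children.
Payoff layer (t=2): V(2,0)=0.0000, V(2,1)=0.0000, V(2,2)=5.0000
  t=1,j=0: stock 75.4600 → up 108.6624 (V=0.0000), down 58.1042 (V=0.0000). Price 0.0000; hedge Δ=0.0000, bond B=0.0000.
  t=1,j=1: stock 141.1200 → up 203.2128 (V=5.0000), down 108.6624 (V=0.0000). Price 2.7526; hedge Δ=0.0529, bond B=-4.7101.
  t=0,j=0: stock 98.0000 → up 141.1200 (V=2.7526), down 75.4600 (V=0.0000). Price 1.5154; hedge Δ=0.0419, bond B=-2.5930.
Self-financing check: at every node Δ·S+B equals the discounted successor values.

(0,0): Delta=0.0419 Bond=-2.5930
(1,0): Delta=0.0000 Bond=0.0000
(1,1): Delta=0.0529 Bond=-4.7101
V0=1.5154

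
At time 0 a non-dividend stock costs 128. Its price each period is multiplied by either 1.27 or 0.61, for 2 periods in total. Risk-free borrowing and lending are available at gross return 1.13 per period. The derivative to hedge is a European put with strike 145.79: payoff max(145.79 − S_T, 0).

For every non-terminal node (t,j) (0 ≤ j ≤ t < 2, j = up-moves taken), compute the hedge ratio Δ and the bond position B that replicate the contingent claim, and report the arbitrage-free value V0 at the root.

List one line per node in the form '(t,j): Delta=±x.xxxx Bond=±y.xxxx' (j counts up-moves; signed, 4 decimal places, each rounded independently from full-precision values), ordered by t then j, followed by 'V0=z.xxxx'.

Risk-neutral probability p* = (R−d)/(u−d) = (1.13−0.61)/(1.27−0.61) = 0.7879.
Terminal values V(2,·): V(2,0)=98.1612, V(2,1)=46.6284, V(2,2)=0.0000
  t=1,j=0: stock 78.0800 → up 99.1616 (V=46.6284), down 47.6288 (V=98.1612). Price 50.9377; hedge Δ=-1.0000, bond B=129.0177.
  t=1,j=1: stock 162.5600 → up 206.4512 (V=0.0000), down 99.1616 (V=46.6284). Price 8.7530; hedge Δ=-0.4346, bond B=79.4021.
  t=0,j=0: stock 128.0000 → up 162.5600 (V=8.7530), down 78.0800 (V=50.9377). Price 15.6648; hedge Δ=-0.4993, bond B=79.5811.
Each (Δ,B) replicates both successor values, so the strategy is self-financing and V0 is arbitrage-free.

(0,0): Delta=-0.4993 Bond=79.5811
(1,0): Delta=-1.0000 Bond=129.0177
(1,1): Delta=-0.4346 Bond=79.4021
V0=15.6648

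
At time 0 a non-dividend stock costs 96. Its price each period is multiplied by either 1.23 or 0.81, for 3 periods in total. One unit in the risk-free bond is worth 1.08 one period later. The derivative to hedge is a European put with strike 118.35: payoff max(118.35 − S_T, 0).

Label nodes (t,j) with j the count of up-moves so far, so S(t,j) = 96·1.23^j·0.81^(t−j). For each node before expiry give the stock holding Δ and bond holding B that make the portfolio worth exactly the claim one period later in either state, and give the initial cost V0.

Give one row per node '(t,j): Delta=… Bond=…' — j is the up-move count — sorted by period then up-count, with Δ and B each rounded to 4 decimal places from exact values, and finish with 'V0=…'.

Risk-neutral probability p* = (R−d)/(u−d) = (1.08−0.81)/(1.23−0.81) = 0.6429.
Terminal payoffs: V(3,0)=67.3317, V(3,1)=40.8777, V(3,2)=0.7069, V(3,3)=0.0000
  t=2,j=0: stock 62.9856 → up 77.4723 (V=40.8777), down 51.0183 (V=67.3317). Price 46.5977; hedge Δ=-1.0000, bond B=109.5833.
  t=2,j=1: stock 95.6448 → up 117.6431 (V=0.7069), down 77.4723 (V=40.8777). Price 13.9385; hedge Δ=-1.0000, bond B=109.5833.
  t=2,j=2: stock 145.2384 → up 178.6432 (V=0.0000), down 117.6431 (V=0.7069). Price 0.2338; hedge Δ=-0.0116, bond B=1.9168.
  t=1,j=0: stock 77.7600 → up 95.6448 (V=13.9385), down 62.9856 (V=46.5977). Price 23.7060; hedge Δ=-1.0000, bond B=101.4660.
  t=1,j=1: stock 118.0800 → up 145.2384 (V=0.2338), down 95.6448 (V=13.9385). Price 4.7484; hedge Δ=-0.2763, bond B=37.3789.
  t=0,j=0: stock 96.0000 → up 118.0800 (V=4.7484), down 77.7600 (V=23.7060). Price 10.6658; hedge Δ=-0.4702, bond B=55.8029.
Root portfolio cost Δ·96+B reproduces V0=10.6658.

(0,0): Delta=-0.4702 Bond=55.8029
(1,0): Delta=-1.0000 Bond=101.4660
(1,1): Delta=-0.2763 Bond=37.3789
(2,0): Delta=-1.0000 Bond=109.5833
(2,1): Delta=-1.0000 Bond=109.5833
(2,2): Delta=-0.0116 Bond=1.9168
V0=10.6658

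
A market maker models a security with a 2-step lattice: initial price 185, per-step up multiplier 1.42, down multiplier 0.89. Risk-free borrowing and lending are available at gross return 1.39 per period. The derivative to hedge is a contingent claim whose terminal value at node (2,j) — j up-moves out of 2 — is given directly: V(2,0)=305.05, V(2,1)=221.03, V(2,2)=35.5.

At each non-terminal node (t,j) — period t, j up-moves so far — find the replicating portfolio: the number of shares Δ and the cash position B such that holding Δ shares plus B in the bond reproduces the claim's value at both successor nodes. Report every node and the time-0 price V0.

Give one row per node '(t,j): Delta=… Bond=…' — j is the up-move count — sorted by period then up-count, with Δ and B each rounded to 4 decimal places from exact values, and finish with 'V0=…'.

(0,0): Delta=-1.3191 Bond=273.1161
(1,0): Delta=-0.9628 Bond=320.9642
(1,1): Delta=-1.3325 Bond=383.1514
V0=29.0762

Risk-neutral probability p* = (R−d)/(u−d) = (1.39−0.89)/(1.42−0.89) = 0.9434.
Terminal values V(2,·): V(2,0)=305.0500, V(2,1)=221.0300, V(2,2)=35.5000
(1,0): S=164.6500. Δ = (V_up−V_dn)/(S_up−S_dn) = (221.0300−305.0500)/(233.8030−146.5385) = -0.9628. V = [p*·221.0300 + (1−p*)·305.0500]/1.39 = 162.4359. B = V − Δ·S = 320.9642.
(1,1): S=262.7000. Δ = (V_up−V_dn)/(S_up−S_dn) = (35.5000−221.0300)/(373.0340−233.8030) = -1.3325. V = [p*·35.5000 + (1−p*)·221.0300]/1.39 = 33.0947. B = V − Δ·S = 383.1514.
(0,0): S=185.0000. Δ = (V_up−V_dn)/(S_up−S_dn) = (33.0947−162.4359)/(262.7000−164.6500) = -1.3191. V = [p*·33.0947 + (1−p*)·162.4359]/1.39 = 29.0762. B = V − Δ·S = 273.1161.
Self-financing check: at every node Δ·S+B equals the discounted successor values.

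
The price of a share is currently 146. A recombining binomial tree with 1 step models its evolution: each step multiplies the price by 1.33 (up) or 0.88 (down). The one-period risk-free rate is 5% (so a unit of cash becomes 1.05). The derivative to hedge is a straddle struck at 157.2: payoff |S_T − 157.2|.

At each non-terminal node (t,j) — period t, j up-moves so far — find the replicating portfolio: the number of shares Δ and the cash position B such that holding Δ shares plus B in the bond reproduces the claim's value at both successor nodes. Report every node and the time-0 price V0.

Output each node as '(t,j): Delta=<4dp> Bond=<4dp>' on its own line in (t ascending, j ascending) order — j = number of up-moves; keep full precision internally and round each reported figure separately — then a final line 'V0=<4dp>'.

Since d<R<u, set p* = (R−d)/(u−d) = 0.3778; price each node as the discounted p*-expectation of its children.
Terminal values V(1,·): V(1,0)=28.7200, V(1,1)=36.9800
  t=0,j=0: stock 146.0000 → up 194.1800 (V=36.9800), down 128.4800 (V=28.7200). Price 30.3242; hedge Δ=0.1257, bond B=11.9687.
Root portfolio cost Δ·146+B reproduces V0=30.3242.

(0,0): Delta=0.1257 Bond=11.9687
V0=30.3242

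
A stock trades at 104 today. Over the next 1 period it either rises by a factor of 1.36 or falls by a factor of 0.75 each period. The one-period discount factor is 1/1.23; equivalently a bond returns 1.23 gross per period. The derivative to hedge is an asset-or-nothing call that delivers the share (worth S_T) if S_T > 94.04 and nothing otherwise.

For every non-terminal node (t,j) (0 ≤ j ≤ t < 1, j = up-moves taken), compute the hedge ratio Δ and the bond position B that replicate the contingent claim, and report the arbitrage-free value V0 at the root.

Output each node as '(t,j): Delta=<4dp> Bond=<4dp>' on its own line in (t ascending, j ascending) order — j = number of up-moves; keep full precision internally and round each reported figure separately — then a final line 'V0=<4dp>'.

(0,0): Delta=2.2295 Bond=-141.3834
V0=90.4854

Since d<R<u, set p* = (R−d)/(u−d) = 0.7869; price each node as the discounted p*-expectation of its children.
Terminal payoffs: V(1,0)=0.0000, V(1,1)=141.4400
  t=0,j=0: stock 104.0000 → up 141.4400 (V=141.4400), down 78.0000 (V=0.0000). Price 90.4854; hedge Δ=2.2295, bond B=-141.3834.
Check: Δ(0,0)·S0 + B(0,0) = 90.4854 = V0.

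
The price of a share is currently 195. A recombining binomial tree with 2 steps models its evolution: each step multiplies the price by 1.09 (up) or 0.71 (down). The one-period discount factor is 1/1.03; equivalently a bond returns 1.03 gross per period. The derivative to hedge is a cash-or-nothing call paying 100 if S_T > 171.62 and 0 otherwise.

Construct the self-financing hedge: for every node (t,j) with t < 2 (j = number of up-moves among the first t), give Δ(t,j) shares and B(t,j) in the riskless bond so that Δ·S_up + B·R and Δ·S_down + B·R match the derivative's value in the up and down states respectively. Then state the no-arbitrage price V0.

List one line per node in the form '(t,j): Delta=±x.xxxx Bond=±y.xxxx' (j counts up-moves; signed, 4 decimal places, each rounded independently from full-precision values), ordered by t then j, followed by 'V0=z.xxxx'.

Under the risk-neutral measure, an up-move has probability p* = (R−d)/(u−d) = 0.8421 and values discount at R = 1.03.
At expiry t=2: V(2,0)=0.0000, V(2,1)=0.0000, V(2,2)=100.0000
(1,0): S=138.4500. Δ = (V_up−V_dn)/(S_up−S_dn) = (0.0000−0.0000)/(150.9105−98.2995) = 0.0000. V = [p*·0.0000 + (1−p*)·0.0000]/1.03 = 0.0000. B = V − Δ·S = 0.0000.
(1,1): S=212.5500. Δ = (V_up−V_dn)/(S_up−S_dn) = (100.0000−0.0000)/(231.6795−150.9105) = 1.2381. V = [p*·100.0000 + (1−p*)·0.0000]/1.03 = 81.7578. B = V − Δ·S = -181.4001.
(0,0): S=195.0000. Δ = (V_up−V_dn)/(S_up−S_dn) = (81.7578−0.0000)/(212.5500−138.4500) = 1.1033. V = [p*·81.7578 + (1−p*)·0.0000]/1.03 = 66.8434. B = V − Δ·S = -148.3087.
Check: Δ(0,0)·S0 + B(0,0) = 66.8434 = V0.

(0,0): Delta=1.1033 Bond=-148.3087
(1,0): Delta=0.0000 Bond=0.0000
(1,1): Delta=1.2381 Bond=-181.4001
V0=66.8434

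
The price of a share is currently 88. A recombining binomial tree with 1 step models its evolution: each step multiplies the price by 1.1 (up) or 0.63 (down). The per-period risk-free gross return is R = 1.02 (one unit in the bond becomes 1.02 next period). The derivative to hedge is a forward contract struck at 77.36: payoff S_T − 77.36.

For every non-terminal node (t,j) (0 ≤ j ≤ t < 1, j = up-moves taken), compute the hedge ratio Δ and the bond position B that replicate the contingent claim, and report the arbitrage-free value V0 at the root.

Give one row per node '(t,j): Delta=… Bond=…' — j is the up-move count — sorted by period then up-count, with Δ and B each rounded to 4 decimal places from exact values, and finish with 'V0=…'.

Since d<R<u, set p* = (R−d)/(u−d) = 0.8298; price each node as the discounted p*-expectation of its children.
Terminal values V(1,·): V(1,0)=-21.9200, V(1,1)=19.4400
  t=0,j=0: stock 88.0000 → up 96.8000 (V=19.4400), down 55.4400 (V=-21.9200). Price 12.1569; hedge Δ=1.0000, bond B=-75.8431.
The time-0 hedge costs 12.1569, which is the no-arbitrage price.

(0,0): Delta=1.0000 Bond=-75.8431
V0=12.1569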